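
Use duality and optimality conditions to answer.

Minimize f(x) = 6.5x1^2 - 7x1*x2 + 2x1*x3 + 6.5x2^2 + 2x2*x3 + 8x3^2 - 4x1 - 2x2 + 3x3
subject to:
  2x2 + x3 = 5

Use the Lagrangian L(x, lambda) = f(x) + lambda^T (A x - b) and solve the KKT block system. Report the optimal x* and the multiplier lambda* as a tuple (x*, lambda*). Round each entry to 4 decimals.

Form the Lagrangian:
  L(x, lambda) = (1/2) x^T Q x + c^T x + lambda^T (A x - b)
Stationarity (grad_x L = 0): Q x + c + A^T lambda = 0.
Primal feasibility: A x = b.

This gives the KKT block system:
  [ Q   A^T ] [ x     ]   [-c ]
  [ A    0  ] [ lambda ] = [ b ]

Solving the linear system:
  x*      = (1.7062, 2.5619, -0.1237)
  lambda* = (-9.5567)
  f(x*)   = 17.732

x* = (1.7062, 2.5619, -0.1237), lambda* = (-9.5567)


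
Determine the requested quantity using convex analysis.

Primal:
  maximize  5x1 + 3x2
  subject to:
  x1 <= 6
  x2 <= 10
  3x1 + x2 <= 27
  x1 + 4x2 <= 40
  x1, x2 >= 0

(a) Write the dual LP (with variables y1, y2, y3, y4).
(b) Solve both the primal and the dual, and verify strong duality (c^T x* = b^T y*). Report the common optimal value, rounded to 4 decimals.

The standard primal-dual pair for 'max c^T x s.t. A x <= b, x >= 0' is:
  Dual:  min b^T y  s.t.  A^T y >= c,  y >= 0.

So the dual LP is:
  minimize  6y1 + 10y2 + 27y3 + 40y4
  subject to:
    y1 + 3y3 + y4 >= 5
    y2 + y3 + 4y4 >= 3
    y1, y2, y3, y4 >= 0

Solving the primal: x* = (6, 8.5).
  primal value c^T x* = 55.5.
Solving the dual: y* = (4.25, 0, 0, 0.75).
  dual value b^T y* = 55.5.
Strong duality: c^T x* = b^T y*. Confirmed.

55.5


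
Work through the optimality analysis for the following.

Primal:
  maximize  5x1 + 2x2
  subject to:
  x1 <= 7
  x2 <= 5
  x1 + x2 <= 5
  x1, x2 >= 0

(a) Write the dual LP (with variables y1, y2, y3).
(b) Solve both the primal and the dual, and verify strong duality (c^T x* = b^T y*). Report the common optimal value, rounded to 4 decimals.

The standard primal-dual pair for 'max c^T x s.t. A x <= b, x >= 0' is:
  Dual:  min b^T y  s.t.  A^T y >= c,  y >= 0.

So the dual LP is:
  minimize  7y1 + 5y2 + 5y3
  subject to:
    y1 + y3 >= 5
    y2 + y3 >= 2
    y1, y2, y3 >= 0

Solving the primal: x* = (5, 0).
  primal value c^T x* = 25.
Solving the dual: y* = (0, 0, 5).
  dual value b^T y* = 25.
Strong duality: c^T x* = b^T y*. Confirmed.

25


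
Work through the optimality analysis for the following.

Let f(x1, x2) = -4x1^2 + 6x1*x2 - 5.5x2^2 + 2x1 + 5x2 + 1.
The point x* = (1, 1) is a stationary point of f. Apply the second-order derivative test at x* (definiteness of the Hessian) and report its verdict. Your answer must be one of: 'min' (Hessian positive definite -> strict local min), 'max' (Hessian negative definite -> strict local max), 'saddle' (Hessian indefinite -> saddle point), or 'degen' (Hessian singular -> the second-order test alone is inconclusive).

Compute the Hessian H = grad^2 f:
  H = [[-8, 6], [6, -11]]
Verify stationarity: grad f(x*) = H x* + g = (0, 0).
Eigenvalues of H: -15.6847, -3.3153.
Both eigenvalues < 0, so H is negative definite -> x* is a strict local max.

max


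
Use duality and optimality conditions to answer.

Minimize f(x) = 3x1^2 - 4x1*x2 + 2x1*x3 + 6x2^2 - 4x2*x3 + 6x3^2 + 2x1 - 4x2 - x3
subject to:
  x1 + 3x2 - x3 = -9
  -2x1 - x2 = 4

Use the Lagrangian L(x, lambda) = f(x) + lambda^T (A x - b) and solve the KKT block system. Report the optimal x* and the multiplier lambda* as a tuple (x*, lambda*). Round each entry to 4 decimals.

Form the Lagrangian:
  L(x, lambda) = (1/2) x^T Q x + c^T x + lambda^T (A x - b)
Stationarity (grad_x L = 0): Q x + c + A^T lambda = 0.
Primal feasibility: A x = b.

This gives the KKT block system:
  [ Q   A^T ] [ x     ]   [-c ]
  [ A    0  ] [ lambda ] = [ b ]

Solving the linear system:
  x*      = (-0.7296, -2.5407, 0.6481)
  lambda* = (15.4815, 12.2815)
  f(x*)   = 49.1315

x* = (-0.7296, -2.5407, 0.6481), lambda* = (15.4815, 12.2815)


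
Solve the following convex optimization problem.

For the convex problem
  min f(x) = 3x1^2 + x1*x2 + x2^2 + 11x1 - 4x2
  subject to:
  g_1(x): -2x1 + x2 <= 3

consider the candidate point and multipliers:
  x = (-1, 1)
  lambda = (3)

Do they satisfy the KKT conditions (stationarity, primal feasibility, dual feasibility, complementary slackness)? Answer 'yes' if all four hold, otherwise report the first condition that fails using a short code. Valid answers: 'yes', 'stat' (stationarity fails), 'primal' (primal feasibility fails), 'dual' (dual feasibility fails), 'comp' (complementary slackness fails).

Gradient of f: grad f(x) = Q x + c = (6, -3)
Constraint values g_i(x) = a_i^T x - b_i:
  g_1((-1, 1)) = 0
Stationarity residual: grad f(x) + sum_i lambda_i a_i = (0, 0)
  -> stationarity OK
Primal feasibility (all g_i <= 0): OK
Dual feasibility (all lambda_i >= 0): OK
Complementary slackness (lambda_i * g_i(x) = 0 for all i): OK

Verdict: yes, KKT holds.

yes


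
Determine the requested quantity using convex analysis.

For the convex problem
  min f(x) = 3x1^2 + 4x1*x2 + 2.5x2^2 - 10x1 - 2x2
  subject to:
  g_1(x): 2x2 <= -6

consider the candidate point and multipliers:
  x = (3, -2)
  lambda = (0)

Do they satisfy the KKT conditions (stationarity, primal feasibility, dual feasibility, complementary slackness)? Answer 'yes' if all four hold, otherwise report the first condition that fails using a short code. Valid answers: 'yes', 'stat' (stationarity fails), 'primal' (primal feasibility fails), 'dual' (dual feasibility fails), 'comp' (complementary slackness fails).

Gradient of f: grad f(x) = Q x + c = (0, 0)
Constraint values g_i(x) = a_i^T x - b_i:
  g_1((3, -2)) = 2
Stationarity residual: grad f(x) + sum_i lambda_i a_i = (0, 0)
  -> stationarity OK
Primal feasibility (all g_i <= 0): FAILS
Dual feasibility (all lambda_i >= 0): OK
Complementary slackness (lambda_i * g_i(x) = 0 for all i): OK

Verdict: the first failing condition is primal_feasibility -> primal.

primal


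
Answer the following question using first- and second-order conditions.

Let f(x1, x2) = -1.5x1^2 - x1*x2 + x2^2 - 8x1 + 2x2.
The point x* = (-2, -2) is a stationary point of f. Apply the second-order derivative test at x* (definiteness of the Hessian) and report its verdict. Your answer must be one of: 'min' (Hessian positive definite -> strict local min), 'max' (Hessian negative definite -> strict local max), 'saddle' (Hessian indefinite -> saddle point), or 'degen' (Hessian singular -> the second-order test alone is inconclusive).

Compute the Hessian H = grad^2 f:
  H = [[-3, -1], [-1, 2]]
Verify stationarity: grad f(x*) = H x* + g = (0, 0).
Eigenvalues of H: -3.1926, 2.1926.
Eigenvalues have mixed signs, so H is indefinite -> x* is a saddle point.

saddle


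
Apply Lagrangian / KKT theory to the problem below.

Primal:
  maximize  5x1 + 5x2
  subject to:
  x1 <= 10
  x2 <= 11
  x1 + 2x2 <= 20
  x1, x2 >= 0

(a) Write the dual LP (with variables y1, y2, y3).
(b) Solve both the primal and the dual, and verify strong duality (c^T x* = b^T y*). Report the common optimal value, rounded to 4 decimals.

The standard primal-dual pair for 'max c^T x s.t. A x <= b, x >= 0' is:
  Dual:  min b^T y  s.t.  A^T y >= c,  y >= 0.

So the dual LP is:
  minimize  10y1 + 11y2 + 20y3
  subject to:
    y1 + y3 >= 5
    y2 + 2y3 >= 5
    y1, y2, y3 >= 0

Solving the primal: x* = (10, 5).
  primal value c^T x* = 75.
Solving the dual: y* = (2.5, 0, 2.5).
  dual value b^T y* = 75.
Strong duality: c^T x* = b^T y*. Confirmed.

75


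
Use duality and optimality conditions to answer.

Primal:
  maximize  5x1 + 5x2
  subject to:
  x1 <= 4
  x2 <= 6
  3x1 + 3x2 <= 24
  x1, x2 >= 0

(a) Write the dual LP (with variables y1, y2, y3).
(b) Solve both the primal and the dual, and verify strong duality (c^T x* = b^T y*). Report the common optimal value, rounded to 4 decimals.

The standard primal-dual pair for 'max c^T x s.t. A x <= b, x >= 0' is:
  Dual:  min b^T y  s.t.  A^T y >= c,  y >= 0.

So the dual LP is:
  minimize  4y1 + 6y2 + 24y3
  subject to:
    y1 + 3y3 >= 5
    y2 + 3y3 >= 5
    y1, y2, y3 >= 0

Solving the primal: x* = (2, 6).
  primal value c^T x* = 40.
Solving the dual: y* = (0, 0, 1.6667).
  dual value b^T y* = 40.
Strong duality: c^T x* = b^T y*. Confirmed.

40


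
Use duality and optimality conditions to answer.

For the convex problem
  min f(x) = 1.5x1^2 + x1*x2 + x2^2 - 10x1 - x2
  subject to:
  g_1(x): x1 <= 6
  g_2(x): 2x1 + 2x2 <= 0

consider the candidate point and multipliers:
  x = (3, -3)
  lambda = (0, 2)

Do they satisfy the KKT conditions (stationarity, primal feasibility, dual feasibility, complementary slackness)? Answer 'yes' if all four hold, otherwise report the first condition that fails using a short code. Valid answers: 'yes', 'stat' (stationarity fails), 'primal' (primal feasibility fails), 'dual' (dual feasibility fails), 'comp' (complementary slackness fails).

Gradient of f: grad f(x) = Q x + c = (-4, -4)
Constraint values g_i(x) = a_i^T x - b_i:
  g_1((3, -3)) = -3
  g_2((3, -3)) = 0
Stationarity residual: grad f(x) + sum_i lambda_i a_i = (0, 0)
  -> stationarity OK
Primal feasibility (all g_i <= 0): OK
Dual feasibility (all lambda_i >= 0): OK
Complementary slackness (lambda_i * g_i(x) = 0 for all i): OK

Verdict: yes, KKT holds.

yes


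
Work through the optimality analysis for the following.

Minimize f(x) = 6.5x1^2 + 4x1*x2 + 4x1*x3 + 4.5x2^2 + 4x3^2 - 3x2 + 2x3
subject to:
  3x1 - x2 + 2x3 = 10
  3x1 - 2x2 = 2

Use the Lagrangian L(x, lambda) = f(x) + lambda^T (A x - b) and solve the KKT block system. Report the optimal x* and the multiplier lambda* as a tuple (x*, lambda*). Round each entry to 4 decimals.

Form the Lagrangian:
  L(x, lambda) = (1/2) x^T Q x + c^T x + lambda^T (A x - b)
Stationarity (grad_x L = 0): Q x + c + A^T lambda = 0.
Primal feasibility: A x = b.

This gives the KKT block system:
  [ Q   A^T ] [ x     ]   [-c ]
  [ A    0  ] [ lambda ] = [ b ]

Solving the linear system:
  x*      = (0.7429, 0.1143, 3.9429)
  lambda* = (-18.2571, 9.6286)
  f(x*)   = 85.4286

x* = (0.7429, 0.1143, 3.9429), lambda* = (-18.2571, 9.6286)


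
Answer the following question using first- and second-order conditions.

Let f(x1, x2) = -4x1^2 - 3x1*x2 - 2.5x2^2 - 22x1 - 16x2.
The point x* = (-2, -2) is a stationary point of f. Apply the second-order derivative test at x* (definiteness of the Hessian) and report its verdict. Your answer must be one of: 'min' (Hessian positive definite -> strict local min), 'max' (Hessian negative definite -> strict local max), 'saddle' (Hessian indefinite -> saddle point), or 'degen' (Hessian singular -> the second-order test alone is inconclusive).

Compute the Hessian H = grad^2 f:
  H = [[-8, -3], [-3, -5]]
Verify stationarity: grad f(x*) = H x* + g = (0, 0).
Eigenvalues of H: -9.8541, -3.1459.
Both eigenvalues < 0, so H is negative definite -> x* is a strict local max.

max


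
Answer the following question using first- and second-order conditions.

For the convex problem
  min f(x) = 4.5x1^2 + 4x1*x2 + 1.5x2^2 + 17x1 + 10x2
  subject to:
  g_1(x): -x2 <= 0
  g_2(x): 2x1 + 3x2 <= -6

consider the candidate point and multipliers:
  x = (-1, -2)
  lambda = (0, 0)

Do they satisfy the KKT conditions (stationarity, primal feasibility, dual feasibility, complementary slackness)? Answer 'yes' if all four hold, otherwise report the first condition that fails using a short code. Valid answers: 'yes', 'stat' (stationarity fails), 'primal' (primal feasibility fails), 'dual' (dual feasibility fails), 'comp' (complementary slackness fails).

Gradient of f: grad f(x) = Q x + c = (0, 0)
Constraint values g_i(x) = a_i^T x - b_i:
  g_1((-1, -2)) = 2
  g_2((-1, -2)) = -2
Stationarity residual: grad f(x) + sum_i lambda_i a_i = (0, 0)
  -> stationarity OK
Primal feasibility (all g_i <= 0): FAILS
Dual feasibility (all lambda_i >= 0): OK
Complementary slackness (lambda_i * g_i(x) = 0 for all i): OK

Verdict: the first failing condition is primal_feasibility -> primal.

primal


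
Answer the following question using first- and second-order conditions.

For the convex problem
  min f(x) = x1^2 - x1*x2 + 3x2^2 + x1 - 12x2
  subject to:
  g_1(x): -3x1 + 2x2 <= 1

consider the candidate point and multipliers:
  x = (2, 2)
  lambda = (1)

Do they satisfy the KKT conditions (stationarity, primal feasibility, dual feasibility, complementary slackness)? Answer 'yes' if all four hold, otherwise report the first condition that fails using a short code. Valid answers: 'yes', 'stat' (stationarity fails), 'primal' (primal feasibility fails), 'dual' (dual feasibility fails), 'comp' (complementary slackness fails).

Gradient of f: grad f(x) = Q x + c = (3, -2)
Constraint values g_i(x) = a_i^T x - b_i:
  g_1((2, 2)) = -3
Stationarity residual: grad f(x) + sum_i lambda_i a_i = (0, 0)
  -> stationarity OK
Primal feasibility (all g_i <= 0): OK
Dual feasibility (all lambda_i >= 0): OK
Complementary slackness (lambda_i * g_i(x) = 0 for all i): FAILS

Verdict: the first failing condition is complementary_slackness -> comp.

comp


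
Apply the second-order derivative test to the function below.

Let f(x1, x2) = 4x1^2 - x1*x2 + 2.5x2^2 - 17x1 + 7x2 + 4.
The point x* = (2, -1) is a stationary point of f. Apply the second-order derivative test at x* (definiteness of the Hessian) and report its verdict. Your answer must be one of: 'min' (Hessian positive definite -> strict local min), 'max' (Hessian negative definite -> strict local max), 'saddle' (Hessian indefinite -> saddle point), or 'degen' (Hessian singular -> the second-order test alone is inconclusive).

Compute the Hessian H = grad^2 f:
  H = [[8, -1], [-1, 5]]
Verify stationarity: grad f(x*) = H x* + g = (0, 0).
Eigenvalues of H: 4.6972, 8.3028.
Both eigenvalues > 0, so H is positive definite -> x* is a strict local min.

min


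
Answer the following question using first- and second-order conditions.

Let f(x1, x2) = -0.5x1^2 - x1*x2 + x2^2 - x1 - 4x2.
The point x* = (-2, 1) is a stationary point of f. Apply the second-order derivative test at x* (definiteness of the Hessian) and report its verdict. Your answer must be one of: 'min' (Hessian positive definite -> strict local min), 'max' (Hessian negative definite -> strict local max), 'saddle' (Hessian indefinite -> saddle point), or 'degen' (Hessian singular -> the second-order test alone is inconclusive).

Compute the Hessian H = grad^2 f:
  H = [[-1, -1], [-1, 2]]
Verify stationarity: grad f(x*) = H x* + g = (0, 0).
Eigenvalues of H: -1.3028, 2.3028.
Eigenvalues have mixed signs, so H is indefinite -> x* is a saddle point.

saddle


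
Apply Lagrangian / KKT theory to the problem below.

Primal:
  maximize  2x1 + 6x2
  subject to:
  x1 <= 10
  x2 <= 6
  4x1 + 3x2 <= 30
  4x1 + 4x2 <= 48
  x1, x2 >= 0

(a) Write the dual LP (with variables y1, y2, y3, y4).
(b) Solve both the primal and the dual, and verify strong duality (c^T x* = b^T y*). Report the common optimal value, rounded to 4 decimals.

The standard primal-dual pair for 'max c^T x s.t. A x <= b, x >= 0' is:
  Dual:  min b^T y  s.t.  A^T y >= c,  y >= 0.

So the dual LP is:
  minimize  10y1 + 6y2 + 30y3 + 48y4
  subject to:
    y1 + 4y3 + 4y4 >= 2
    y2 + 3y3 + 4y4 >= 6
    y1, y2, y3, y4 >= 0

Solving the primal: x* = (3, 6).
  primal value c^T x* = 42.
Solving the dual: y* = (0, 4.5, 0.5, 0).
  dual value b^T y* = 42.
Strong duality: c^T x* = b^T y*. Confirmed.

42


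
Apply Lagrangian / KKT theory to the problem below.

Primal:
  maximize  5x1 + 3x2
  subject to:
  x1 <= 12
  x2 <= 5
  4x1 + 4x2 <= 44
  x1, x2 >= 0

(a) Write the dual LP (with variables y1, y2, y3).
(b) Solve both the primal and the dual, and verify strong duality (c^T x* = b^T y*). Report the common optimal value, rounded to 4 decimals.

The standard primal-dual pair for 'max c^T x s.t. A x <= b, x >= 0' is:
  Dual:  min b^T y  s.t.  A^T y >= c,  y >= 0.

So the dual LP is:
  minimize  12y1 + 5y2 + 44y3
  subject to:
    y1 + 4y3 >= 5
    y2 + 4y3 >= 3
    y1, y2, y3 >= 0

Solving the primal: x* = (11, 0).
  primal value c^T x* = 55.
Solving the dual: y* = (0, 0, 1.25).
  dual value b^T y* = 55.
Strong duality: c^T x* = b^T y*. Confirmed.

55


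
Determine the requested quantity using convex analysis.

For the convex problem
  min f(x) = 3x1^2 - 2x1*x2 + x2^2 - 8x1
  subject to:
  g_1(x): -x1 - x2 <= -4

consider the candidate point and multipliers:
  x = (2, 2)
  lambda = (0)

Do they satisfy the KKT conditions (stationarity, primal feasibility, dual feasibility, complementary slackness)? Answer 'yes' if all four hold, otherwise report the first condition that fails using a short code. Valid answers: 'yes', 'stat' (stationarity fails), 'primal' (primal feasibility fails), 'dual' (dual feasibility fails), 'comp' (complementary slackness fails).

Gradient of f: grad f(x) = Q x + c = (0, 0)
Constraint values g_i(x) = a_i^T x - b_i:
  g_1((2, 2)) = 0
Stationarity residual: grad f(x) + sum_i lambda_i a_i = (0, 0)
  -> stationarity OK
Primal feasibility (all g_i <= 0): OK
Dual feasibility (all lambda_i >= 0): OK
Complementary slackness (lambda_i * g_i(x) = 0 for all i): OK

Verdict: yes, KKT holds.

yes


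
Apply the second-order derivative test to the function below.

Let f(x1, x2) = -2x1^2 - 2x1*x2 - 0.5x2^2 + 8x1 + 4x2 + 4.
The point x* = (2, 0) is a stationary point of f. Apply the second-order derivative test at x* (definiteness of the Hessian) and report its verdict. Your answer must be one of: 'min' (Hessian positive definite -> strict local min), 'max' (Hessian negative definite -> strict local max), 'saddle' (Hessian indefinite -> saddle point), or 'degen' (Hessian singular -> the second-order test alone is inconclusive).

Compute the Hessian H = grad^2 f:
  H = [[-4, -2], [-2, -1]]
Verify stationarity: grad f(x*) = H x* + g = (0, 0).
Eigenvalues of H: -5, 0.
H has a zero eigenvalue (singular; negative semidefinite but not definite), so H is neither positive definite, negative definite, nor indefinite. The second-order test alone is inconclusive -> degen.
(Indeed, f is constant along the null direction of H through x*, so x* is not a strict local extremum.)

degen


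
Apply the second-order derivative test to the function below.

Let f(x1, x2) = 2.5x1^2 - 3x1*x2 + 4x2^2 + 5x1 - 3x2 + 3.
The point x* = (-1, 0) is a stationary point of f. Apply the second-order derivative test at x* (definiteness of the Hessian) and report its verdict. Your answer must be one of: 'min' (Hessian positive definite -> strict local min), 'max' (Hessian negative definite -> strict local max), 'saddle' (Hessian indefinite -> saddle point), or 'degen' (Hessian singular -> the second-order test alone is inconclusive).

Compute the Hessian H = grad^2 f:
  H = [[5, -3], [-3, 8]]
Verify stationarity: grad f(x*) = H x* + g = (0, 0).
Eigenvalues of H: 3.1459, 9.8541.
Both eigenvalues > 0, so H is positive definite -> x* is a strict local min.

min


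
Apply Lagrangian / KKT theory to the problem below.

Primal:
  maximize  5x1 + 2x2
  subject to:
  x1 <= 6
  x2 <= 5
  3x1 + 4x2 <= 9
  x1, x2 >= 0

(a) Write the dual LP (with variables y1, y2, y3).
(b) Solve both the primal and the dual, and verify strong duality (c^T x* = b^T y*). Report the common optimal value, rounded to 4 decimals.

The standard primal-dual pair for 'max c^T x s.t. A x <= b, x >= 0' is:
  Dual:  min b^T y  s.t.  A^T y >= c,  y >= 0.

So the dual LP is:
  minimize  6y1 + 5y2 + 9y3
  subject to:
    y1 + 3y3 >= 5
    y2 + 4y3 >= 2
    y1, y2, y3 >= 0

Solving the primal: x* = (3, 0).
  primal value c^T x* = 15.
Solving the dual: y* = (0, 0, 1.6667).
  dual value b^T y* = 15.
Strong duality: c^T x* = b^T y*. Confirmed.

15


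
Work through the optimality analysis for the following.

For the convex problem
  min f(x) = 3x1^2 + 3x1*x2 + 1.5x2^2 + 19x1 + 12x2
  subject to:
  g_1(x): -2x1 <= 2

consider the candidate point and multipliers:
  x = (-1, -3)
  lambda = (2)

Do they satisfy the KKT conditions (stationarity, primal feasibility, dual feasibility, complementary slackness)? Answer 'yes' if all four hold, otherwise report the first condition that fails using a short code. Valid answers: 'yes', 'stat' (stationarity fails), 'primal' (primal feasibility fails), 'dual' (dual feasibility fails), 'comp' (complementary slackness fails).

Gradient of f: grad f(x) = Q x + c = (4, 0)
Constraint values g_i(x) = a_i^T x - b_i:
  g_1((-1, -3)) = 0
Stationarity residual: grad f(x) + sum_i lambda_i a_i = (0, 0)
  -> stationarity OK
Primal feasibility (all g_i <= 0): OK
Dual feasibility (all lambda_i >= 0): OK
Complementary slackness (lambda_i * g_i(x) = 0 for all i): OK

Verdict: yes, KKT holds.

yes


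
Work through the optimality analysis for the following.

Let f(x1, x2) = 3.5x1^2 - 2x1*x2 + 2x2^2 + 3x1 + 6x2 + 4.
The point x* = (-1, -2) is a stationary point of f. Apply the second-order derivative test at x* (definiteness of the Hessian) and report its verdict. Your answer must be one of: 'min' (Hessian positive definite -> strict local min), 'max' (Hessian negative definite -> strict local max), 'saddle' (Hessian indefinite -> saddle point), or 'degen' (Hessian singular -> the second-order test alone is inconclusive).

Compute the Hessian H = grad^2 f:
  H = [[7, -2], [-2, 4]]
Verify stationarity: grad f(x*) = H x* + g = (0, 0).
Eigenvalues of H: 3, 8.
Both eigenvalues > 0, so H is positive definite -> x* is a strict local min.

min


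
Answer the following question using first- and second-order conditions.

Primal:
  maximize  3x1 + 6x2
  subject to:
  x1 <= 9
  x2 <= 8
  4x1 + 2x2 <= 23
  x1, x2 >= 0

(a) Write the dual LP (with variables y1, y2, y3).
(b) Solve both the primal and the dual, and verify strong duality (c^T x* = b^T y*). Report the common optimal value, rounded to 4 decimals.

The standard primal-dual pair for 'max c^T x s.t. A x <= b, x >= 0' is:
  Dual:  min b^T y  s.t.  A^T y >= c,  y >= 0.

So the dual LP is:
  minimize  9y1 + 8y2 + 23y3
  subject to:
    y1 + 4y3 >= 3
    y2 + 2y3 >= 6
    y1, y2, y3 >= 0

Solving the primal: x* = (1.75, 8).
  primal value c^T x* = 53.25.
Solving the dual: y* = (0, 4.5, 0.75).
  dual value b^T y* = 53.25.
Strong duality: c^T x* = b^T y*. Confirmed.

53.25


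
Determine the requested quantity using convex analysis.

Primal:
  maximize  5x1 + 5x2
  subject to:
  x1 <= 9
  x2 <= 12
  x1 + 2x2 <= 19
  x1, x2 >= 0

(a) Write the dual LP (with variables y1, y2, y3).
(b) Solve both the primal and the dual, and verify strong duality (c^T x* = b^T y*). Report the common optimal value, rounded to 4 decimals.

The standard primal-dual pair for 'max c^T x s.t. A x <= b, x >= 0' is:
  Dual:  min b^T y  s.t.  A^T y >= c,  y >= 0.

So the dual LP is:
  minimize  9y1 + 12y2 + 19y3
  subject to:
    y1 + y3 >= 5
    y2 + 2y3 >= 5
    y1, y2, y3 >= 0

Solving the primal: x* = (9, 5).
  primal value c^T x* = 70.
Solving the dual: y* = (2.5, 0, 2.5).
  dual value b^T y* = 70.
Strong duality: c^T x* = b^T y*. Confirmed.

70


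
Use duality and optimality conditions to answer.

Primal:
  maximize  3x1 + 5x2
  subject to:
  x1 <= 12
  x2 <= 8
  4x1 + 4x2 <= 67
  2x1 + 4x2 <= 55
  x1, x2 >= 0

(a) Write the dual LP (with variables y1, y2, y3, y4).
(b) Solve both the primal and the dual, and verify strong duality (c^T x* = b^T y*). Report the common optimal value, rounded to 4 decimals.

The standard primal-dual pair for 'max c^T x s.t. A x <= b, x >= 0' is:
  Dual:  min b^T y  s.t.  A^T y >= c,  y >= 0.

So the dual LP is:
  minimize  12y1 + 8y2 + 67y3 + 55y4
  subject to:
    y1 + 4y3 + 2y4 >= 3
    y2 + 4y3 + 4y4 >= 5
    y1, y2, y3, y4 >= 0

Solving the primal: x* = (8.75, 8).
  primal value c^T x* = 66.25.
Solving the dual: y* = (0, 2, 0.75, 0).
  dual value b^T y* = 66.25.
Strong duality: c^T x* = b^T y*. Confirmed.

66.25


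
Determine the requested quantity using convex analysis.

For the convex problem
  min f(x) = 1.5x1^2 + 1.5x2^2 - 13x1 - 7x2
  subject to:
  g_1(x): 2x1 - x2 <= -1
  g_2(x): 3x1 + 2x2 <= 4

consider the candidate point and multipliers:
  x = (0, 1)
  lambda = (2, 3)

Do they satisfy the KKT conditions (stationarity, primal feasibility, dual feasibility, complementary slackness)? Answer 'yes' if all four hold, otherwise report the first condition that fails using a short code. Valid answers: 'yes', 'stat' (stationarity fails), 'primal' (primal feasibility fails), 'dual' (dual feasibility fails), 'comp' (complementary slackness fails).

Gradient of f: grad f(x) = Q x + c = (-13, -4)
Constraint values g_i(x) = a_i^T x - b_i:
  g_1((0, 1)) = 0
  g_2((0, 1)) = -2
Stationarity residual: grad f(x) + sum_i lambda_i a_i = (0, 0)
  -> stationarity OK
Primal feasibility (all g_i <= 0): OK
Dual feasibility (all lambda_i >= 0): OK
Complementary slackness (lambda_i * g_i(x) = 0 for all i): FAILS

Verdict: the first failing condition is complementary_slackness -> comp.

comp


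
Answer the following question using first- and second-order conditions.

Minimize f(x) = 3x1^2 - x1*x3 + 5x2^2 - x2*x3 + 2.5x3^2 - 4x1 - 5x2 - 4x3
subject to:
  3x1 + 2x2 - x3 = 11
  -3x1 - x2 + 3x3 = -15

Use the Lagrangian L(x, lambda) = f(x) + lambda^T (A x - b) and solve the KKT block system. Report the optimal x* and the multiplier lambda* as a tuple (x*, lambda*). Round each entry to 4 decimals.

Form the Lagrangian:
  L(x, lambda) = (1/2) x^T Q x + c^T x + lambda^T (A x - b)
Stationarity (grad_x L = 0): Q x + c + A^T lambda = 0.
Primal feasibility: A x = b.

This gives the KKT block system:
  [ Q   A^T ] [ x     ]   [-c ]
  [ A    0  ] [ lambda ] = [ b ]

Solving the linear system:
  x*      = (2.5811, 0.5027, -2.2513)
  lambda* = (2.3012, 6.8806)
  f(x*)   = 37.0312

x* = (2.5811, 0.5027, -2.2513), lambda* = (2.3012, 6.8806)


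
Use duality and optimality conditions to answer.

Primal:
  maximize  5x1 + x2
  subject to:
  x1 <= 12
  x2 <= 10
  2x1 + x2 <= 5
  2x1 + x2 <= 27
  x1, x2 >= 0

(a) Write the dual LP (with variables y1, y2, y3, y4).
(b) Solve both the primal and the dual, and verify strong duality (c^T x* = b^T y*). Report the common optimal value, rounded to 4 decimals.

The standard primal-dual pair for 'max c^T x s.t. A x <= b, x >= 0' is:
  Dual:  min b^T y  s.t.  A^T y >= c,  y >= 0.

So the dual LP is:
  minimize  12y1 + 10y2 + 5y3 + 27y4
  subject to:
    y1 + 2y3 + 2y4 >= 5
    y2 + y3 + y4 >= 1
    y1, y2, y3, y4 >= 0

Solving the primal: x* = (2.5, 0).
  primal value c^T x* = 12.5.
Solving the dual: y* = (0, 0, 2.5, 0).
  dual value b^T y* = 12.5.
Strong duality: c^T x* = b^T y*. Confirmed.

12.5


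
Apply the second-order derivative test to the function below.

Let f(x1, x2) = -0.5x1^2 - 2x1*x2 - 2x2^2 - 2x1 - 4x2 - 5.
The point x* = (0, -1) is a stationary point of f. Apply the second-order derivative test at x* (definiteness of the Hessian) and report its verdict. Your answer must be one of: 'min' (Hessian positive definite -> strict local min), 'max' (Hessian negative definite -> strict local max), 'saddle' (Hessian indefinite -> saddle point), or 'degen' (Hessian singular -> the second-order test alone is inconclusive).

Compute the Hessian H = grad^2 f:
  H = [[-1, -2], [-2, -4]]
Verify stationarity: grad f(x*) = H x* + g = (0, 0).
Eigenvalues of H: -5, 0.
H has a zero eigenvalue (singular; negative semidefinite but not definite), so H is neither positive definite, negative definite, nor indefinite. The second-order test alone is inconclusive -> degen.
(Indeed, f is constant along the null direction of H through x*, so x* is not a strict local extremum.)

degen


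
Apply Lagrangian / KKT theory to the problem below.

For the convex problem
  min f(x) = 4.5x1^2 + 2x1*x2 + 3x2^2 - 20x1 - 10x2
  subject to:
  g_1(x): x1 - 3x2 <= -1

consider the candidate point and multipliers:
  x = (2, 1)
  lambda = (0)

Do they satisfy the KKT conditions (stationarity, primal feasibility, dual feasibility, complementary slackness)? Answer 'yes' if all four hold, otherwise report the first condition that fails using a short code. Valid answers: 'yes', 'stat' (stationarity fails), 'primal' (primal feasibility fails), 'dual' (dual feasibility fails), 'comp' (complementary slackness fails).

Gradient of f: grad f(x) = Q x + c = (0, 0)
Constraint values g_i(x) = a_i^T x - b_i:
  g_1((2, 1)) = 0
Stationarity residual: grad f(x) + sum_i lambda_i a_i = (0, 0)
  -> stationarity OK
Primal feasibility (all g_i <= 0): OK
Dual feasibility (all lambda_i >= 0): OK
Complementary slackness (lambda_i * g_i(x) = 0 for all i): OK

Verdict: yes, KKT holds.

yes


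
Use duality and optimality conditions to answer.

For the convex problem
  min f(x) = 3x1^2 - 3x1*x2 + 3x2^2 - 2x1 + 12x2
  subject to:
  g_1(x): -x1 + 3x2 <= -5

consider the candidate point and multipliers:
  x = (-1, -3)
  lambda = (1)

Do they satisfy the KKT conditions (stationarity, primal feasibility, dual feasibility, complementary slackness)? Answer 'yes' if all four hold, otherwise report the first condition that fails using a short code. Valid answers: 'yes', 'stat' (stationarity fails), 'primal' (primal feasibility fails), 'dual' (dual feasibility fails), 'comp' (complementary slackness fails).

Gradient of f: grad f(x) = Q x + c = (1, -3)
Constraint values g_i(x) = a_i^T x - b_i:
  g_1((-1, -3)) = -3
Stationarity residual: grad f(x) + sum_i lambda_i a_i = (0, 0)
  -> stationarity OK
Primal feasibility (all g_i <= 0): OK
Dual feasibility (all lambda_i >= 0): OK
Complementary slackness (lambda_i * g_i(x) = 0 for all i): FAILS

Verdict: the first failing condition is complementary_slackness -> comp.

comp


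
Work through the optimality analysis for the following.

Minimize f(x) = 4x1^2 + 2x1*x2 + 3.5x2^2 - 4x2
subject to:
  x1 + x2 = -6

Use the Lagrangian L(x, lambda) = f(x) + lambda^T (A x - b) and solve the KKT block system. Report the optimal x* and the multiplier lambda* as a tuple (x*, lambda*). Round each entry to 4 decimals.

Form the Lagrangian:
  L(x, lambda) = (1/2) x^T Q x + c^T x + lambda^T (A x - b)
Stationarity (grad_x L = 0): Q x + c + A^T lambda = 0.
Primal feasibility: A x = b.

This gives the KKT block system:
  [ Q   A^T ] [ x     ]   [-c ]
  [ A    0  ] [ lambda ] = [ b ]

Solving the linear system:
  x*      = (-3.0909, -2.9091)
  lambda* = (30.5455)
  f(x*)   = 97.4545

x* = (-3.0909, -2.9091), lambda* = (30.5455)


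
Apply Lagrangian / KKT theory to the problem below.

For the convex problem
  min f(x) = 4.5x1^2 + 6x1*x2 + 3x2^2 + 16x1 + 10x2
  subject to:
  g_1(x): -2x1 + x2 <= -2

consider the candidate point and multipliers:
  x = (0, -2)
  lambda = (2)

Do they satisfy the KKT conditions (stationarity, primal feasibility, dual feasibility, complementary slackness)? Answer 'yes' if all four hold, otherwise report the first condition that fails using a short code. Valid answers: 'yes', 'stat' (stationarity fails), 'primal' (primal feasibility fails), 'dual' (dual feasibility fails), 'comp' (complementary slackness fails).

Gradient of f: grad f(x) = Q x + c = (4, -2)
Constraint values g_i(x) = a_i^T x - b_i:
  g_1((0, -2)) = 0
Stationarity residual: grad f(x) + sum_i lambda_i a_i = (0, 0)
  -> stationarity OK
Primal feasibility (all g_i <= 0): OK
Dual feasibility (all lambda_i >= 0): OK
Complementary slackness (lambda_i * g_i(x) = 0 for all i): OK

Verdict: yes, KKT holds.

yes


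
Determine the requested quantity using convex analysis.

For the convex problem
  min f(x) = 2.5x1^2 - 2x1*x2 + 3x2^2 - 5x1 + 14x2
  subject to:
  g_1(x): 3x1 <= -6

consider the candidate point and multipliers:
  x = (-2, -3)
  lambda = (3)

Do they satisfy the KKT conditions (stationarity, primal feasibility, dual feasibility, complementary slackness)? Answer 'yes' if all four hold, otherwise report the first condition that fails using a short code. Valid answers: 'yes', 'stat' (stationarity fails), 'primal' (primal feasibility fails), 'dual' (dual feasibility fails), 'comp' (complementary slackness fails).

Gradient of f: grad f(x) = Q x + c = (-9, 0)
Constraint values g_i(x) = a_i^T x - b_i:
  g_1((-2, -3)) = 0
Stationarity residual: grad f(x) + sum_i lambda_i a_i = (0, 0)
  -> stationarity OK
Primal feasibility (all g_i <= 0): OK
Dual feasibility (all lambda_i >= 0): OK
Complementary slackness (lambda_i * g_i(x) = 0 for all i): OK

Verdict: yes, KKT holds.

yes


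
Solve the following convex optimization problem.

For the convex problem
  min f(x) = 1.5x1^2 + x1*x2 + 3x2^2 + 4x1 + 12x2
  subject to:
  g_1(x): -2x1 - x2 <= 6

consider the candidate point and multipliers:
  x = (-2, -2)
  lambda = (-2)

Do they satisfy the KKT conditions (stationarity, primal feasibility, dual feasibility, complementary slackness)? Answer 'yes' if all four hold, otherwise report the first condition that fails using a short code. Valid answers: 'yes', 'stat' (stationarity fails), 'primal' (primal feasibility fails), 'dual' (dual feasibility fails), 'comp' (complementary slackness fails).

Gradient of f: grad f(x) = Q x + c = (-4, -2)
Constraint values g_i(x) = a_i^T x - b_i:
  g_1((-2, -2)) = 0
Stationarity residual: grad f(x) + sum_i lambda_i a_i = (0, 0)
  -> stationarity OK
Primal feasibility (all g_i <= 0): OK
Dual feasibility (all lambda_i >= 0): FAILS
Complementary slackness (lambda_i * g_i(x) = 0 for all i): OK

Verdict: the first failing condition is dual_feasibility -> dual.

dual


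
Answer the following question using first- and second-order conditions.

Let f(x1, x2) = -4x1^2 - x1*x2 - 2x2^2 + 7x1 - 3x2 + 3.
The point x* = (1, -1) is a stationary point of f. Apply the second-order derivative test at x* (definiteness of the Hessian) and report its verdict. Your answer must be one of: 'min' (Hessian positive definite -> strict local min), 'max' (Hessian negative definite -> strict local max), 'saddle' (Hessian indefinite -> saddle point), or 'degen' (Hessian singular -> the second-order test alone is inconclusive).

Compute the Hessian H = grad^2 f:
  H = [[-8, -1], [-1, -4]]
Verify stationarity: grad f(x*) = H x* + g = (0, 0).
Eigenvalues of H: -8.2361, -3.7639.
Both eigenvalues < 0, so H is negative definite -> x* is a strict local max.

max


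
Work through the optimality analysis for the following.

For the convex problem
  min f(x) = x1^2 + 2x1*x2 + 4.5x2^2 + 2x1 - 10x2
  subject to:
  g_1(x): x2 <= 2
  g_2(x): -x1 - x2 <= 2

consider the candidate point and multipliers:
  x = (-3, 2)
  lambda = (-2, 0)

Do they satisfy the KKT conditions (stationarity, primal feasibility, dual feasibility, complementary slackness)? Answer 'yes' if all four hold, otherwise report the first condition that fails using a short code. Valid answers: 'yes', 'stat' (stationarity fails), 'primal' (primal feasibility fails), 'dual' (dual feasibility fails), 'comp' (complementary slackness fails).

Gradient of f: grad f(x) = Q x + c = (0, 2)
Constraint values g_i(x) = a_i^T x - b_i:
  g_1((-3, 2)) = 0
  g_2((-3, 2)) = -1
Stationarity residual: grad f(x) + sum_i lambda_i a_i = (0, 0)
  -> stationarity OK
Primal feasibility (all g_i <= 0): OK
Dual feasibility (all lambda_i >= 0): FAILS
Complementary slackness (lambda_i * g_i(x) = 0 for all i): OK

Verdict: the first failing condition is dual_feasibility -> dual.

dual


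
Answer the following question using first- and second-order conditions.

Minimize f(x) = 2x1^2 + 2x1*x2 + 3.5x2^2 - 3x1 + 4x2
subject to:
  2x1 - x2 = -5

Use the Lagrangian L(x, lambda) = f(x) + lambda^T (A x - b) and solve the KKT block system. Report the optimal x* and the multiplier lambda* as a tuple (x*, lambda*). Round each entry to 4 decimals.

Form the Lagrangian:
  L(x, lambda) = (1/2) x^T Q x + c^T x + lambda^T (A x - b)
Stationarity (grad_x L = 0): Q x + c + A^T lambda = 0.
Primal feasibility: A x = b.

This gives the KKT block system:
  [ Q   A^T ] [ x     ]   [-c ]
  [ A    0  ] [ lambda ] = [ b ]

Solving the linear system:
  x*      = (-2.125, 0.75)
  lambda* = (5)
  f(x*)   = 17.1875

x* = (-2.125, 0.75), lambda* = (5)


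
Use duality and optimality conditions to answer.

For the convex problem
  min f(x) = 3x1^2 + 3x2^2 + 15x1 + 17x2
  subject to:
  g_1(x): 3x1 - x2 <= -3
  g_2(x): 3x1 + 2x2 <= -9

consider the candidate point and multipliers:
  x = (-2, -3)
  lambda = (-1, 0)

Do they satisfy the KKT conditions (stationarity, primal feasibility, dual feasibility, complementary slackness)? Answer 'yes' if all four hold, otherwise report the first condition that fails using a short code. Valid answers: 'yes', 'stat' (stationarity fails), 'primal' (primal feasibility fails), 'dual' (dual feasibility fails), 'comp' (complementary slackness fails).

Gradient of f: grad f(x) = Q x + c = (3, -1)
Constraint values g_i(x) = a_i^T x - b_i:
  g_1((-2, -3)) = 0
  g_2((-2, -3)) = -3
Stationarity residual: grad f(x) + sum_i lambda_i a_i = (0, 0)
  -> stationarity OK
Primal feasibility (all g_i <= 0): OK
Dual feasibility (all lambda_i >= 0): FAILS
Complementary slackness (lambda_i * g_i(x) = 0 for all i): OK

Verdict: the first failing condition is dual_feasibility -> dual.

dual


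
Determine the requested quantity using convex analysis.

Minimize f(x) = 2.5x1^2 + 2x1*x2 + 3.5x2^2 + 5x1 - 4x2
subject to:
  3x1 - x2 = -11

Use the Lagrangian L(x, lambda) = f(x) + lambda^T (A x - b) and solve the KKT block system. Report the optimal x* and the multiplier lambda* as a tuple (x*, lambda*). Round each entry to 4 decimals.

Form the Lagrangian:
  L(x, lambda) = (1/2) x^T Q x + c^T x + lambda^T (A x - b)
Stationarity (grad_x L = 0): Q x + c + A^T lambda = 0.
Primal feasibility: A x = b.

This gives the KKT block system:
  [ Q   A^T ] [ x     ]   [-c ]
  [ A    0  ] [ lambda ] = [ b ]

Solving the linear system:
  x*      = (-3.075, 1.775)
  lambda* = (2.275)
  f(x*)   = 1.275

x* = (-3.075, 1.775), lambda* = (2.275)


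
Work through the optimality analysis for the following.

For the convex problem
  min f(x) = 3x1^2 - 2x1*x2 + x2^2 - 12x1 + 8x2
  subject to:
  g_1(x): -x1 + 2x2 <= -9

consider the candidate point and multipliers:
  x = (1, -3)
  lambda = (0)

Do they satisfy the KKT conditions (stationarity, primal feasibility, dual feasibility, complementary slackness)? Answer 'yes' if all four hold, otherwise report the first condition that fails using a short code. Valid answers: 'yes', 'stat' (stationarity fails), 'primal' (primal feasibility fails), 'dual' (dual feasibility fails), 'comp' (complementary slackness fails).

Gradient of f: grad f(x) = Q x + c = (0, 0)
Constraint values g_i(x) = a_i^T x - b_i:
  g_1((1, -3)) = 2
Stationarity residual: grad f(x) + sum_i lambda_i a_i = (0, 0)
  -> stationarity OK
Primal feasibility (all g_i <= 0): FAILS
Dual feasibility (all lambda_i >= 0): OK
Complementary slackness (lambda_i * g_i(x) = 0 for all i): OK

Verdict: the first failing condition is primal_feasibility -> primal.

primal


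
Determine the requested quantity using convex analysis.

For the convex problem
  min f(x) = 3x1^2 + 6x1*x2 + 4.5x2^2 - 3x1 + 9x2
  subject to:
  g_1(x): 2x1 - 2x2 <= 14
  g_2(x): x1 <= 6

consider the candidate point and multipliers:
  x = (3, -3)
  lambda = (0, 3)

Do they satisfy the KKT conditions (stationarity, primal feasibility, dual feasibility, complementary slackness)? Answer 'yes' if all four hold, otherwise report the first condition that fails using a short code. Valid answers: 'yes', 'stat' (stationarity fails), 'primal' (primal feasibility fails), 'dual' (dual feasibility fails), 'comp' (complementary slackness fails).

Gradient of f: grad f(x) = Q x + c = (-3, 0)
Constraint values g_i(x) = a_i^T x - b_i:
  g_1((3, -3)) = -2
  g_2((3, -3)) = -3
Stationarity residual: grad f(x) + sum_i lambda_i a_i = (0, 0)
  -> stationarity OK
Primal feasibility (all g_i <= 0): OK
Dual feasibility (all lambda_i >= 0): OK
Complementary slackness (lambda_i * g_i(x) = 0 for all i): FAILS

Verdict: the first failing condition is complementary_slackness -> comp.

comp


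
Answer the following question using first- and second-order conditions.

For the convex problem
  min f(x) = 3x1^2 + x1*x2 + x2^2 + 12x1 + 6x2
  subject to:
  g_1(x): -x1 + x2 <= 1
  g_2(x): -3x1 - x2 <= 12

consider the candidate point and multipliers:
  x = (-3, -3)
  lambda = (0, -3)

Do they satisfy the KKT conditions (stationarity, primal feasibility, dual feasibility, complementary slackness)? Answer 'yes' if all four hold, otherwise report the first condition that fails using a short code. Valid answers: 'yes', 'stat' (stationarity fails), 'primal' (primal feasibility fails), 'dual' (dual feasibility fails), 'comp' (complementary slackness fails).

Gradient of f: grad f(x) = Q x + c = (-9, -3)
Constraint values g_i(x) = a_i^T x - b_i:
  g_1((-3, -3)) = -1
  g_2((-3, -3)) = 0
Stationarity residual: grad f(x) + sum_i lambda_i a_i = (0, 0)
  -> stationarity OK
Primal feasibility (all g_i <= 0): OK
Dual feasibility (all lambda_i >= 0): FAILS
Complementary slackness (lambda_i * g_i(x) = 0 for all i): OK

Verdict: the first failing condition is dual_feasibility -> dual.

dual
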